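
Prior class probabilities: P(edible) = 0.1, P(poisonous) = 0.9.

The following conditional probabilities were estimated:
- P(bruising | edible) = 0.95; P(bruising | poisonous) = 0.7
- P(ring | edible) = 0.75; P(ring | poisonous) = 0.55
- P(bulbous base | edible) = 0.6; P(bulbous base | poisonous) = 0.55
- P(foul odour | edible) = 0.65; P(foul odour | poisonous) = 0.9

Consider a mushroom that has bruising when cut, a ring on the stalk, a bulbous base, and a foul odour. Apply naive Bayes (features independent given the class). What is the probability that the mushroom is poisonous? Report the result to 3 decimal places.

edible: 0.1 × 0.95 × 0.75 × 0.6 × 0.65 = 0.0277875
poisonous: 0.9 × 0.7 × 0.55 × 0.55 × 0.9 = 0.1715175
P(poisonous | x) = 0.1715175 / 0.199305 ≈ 0.861

0.861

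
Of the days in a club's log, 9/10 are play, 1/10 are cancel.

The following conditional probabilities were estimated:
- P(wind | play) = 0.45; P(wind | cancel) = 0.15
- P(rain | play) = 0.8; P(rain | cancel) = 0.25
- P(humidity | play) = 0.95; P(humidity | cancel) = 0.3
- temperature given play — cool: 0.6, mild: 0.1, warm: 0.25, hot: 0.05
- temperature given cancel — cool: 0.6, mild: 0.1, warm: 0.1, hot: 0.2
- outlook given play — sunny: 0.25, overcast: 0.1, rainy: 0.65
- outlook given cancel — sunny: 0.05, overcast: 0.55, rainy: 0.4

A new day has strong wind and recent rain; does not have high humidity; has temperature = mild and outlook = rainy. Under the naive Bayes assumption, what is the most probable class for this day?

play

play: 0.9 × 0.45 × 0.8 × (1−0.95) × 0.1 × 0.65 = 0.001053
cancel: 0.1 × 0.15 × 0.25 × (1−0.3) × 0.1 × 0.4 = 0.000105
Highest score → play.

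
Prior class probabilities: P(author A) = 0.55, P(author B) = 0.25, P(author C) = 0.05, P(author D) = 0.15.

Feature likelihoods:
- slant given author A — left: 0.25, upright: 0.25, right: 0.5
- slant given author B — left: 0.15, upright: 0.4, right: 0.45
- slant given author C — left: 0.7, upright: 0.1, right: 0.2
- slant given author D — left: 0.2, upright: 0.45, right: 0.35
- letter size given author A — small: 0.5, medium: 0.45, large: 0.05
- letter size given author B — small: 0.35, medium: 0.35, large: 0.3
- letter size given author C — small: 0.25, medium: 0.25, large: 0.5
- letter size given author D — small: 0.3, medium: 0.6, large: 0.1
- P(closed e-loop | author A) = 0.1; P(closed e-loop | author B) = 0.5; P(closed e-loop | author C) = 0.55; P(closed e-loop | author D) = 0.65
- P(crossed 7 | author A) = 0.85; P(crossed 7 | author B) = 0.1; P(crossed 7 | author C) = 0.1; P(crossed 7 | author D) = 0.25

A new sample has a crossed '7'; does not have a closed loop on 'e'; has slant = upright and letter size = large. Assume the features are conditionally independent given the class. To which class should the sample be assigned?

author A

author A: 0.55 × 0.25 × 0.05 × (1−0.1) × 0.85 = 0.005259375
author B: 0.25 × 0.4 × 0.3 × (1−0.5) × 0.1 = 0.0015
author C: 0.05 × 0.1 × 0.5 × (1−0.55) × 0.1 = 0.0001125
author D: 0.15 × 0.45 × 0.1 × (1−0.65) × 0.25 = 0.000590625
Highest score → author A.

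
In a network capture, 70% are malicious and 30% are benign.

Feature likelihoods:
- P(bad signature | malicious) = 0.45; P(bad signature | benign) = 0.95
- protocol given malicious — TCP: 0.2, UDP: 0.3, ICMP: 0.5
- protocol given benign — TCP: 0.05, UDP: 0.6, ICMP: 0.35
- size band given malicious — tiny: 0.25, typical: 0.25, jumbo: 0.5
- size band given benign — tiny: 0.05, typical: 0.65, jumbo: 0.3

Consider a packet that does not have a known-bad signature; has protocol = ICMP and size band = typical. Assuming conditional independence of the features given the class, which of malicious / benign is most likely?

malicious: 0.7 × (1−0.45) × 0.5 × 0.25 = 0.048125
benign: 0.3 × (1−0.95) × 0.35 × 0.65 = 0.0034125
Highest score → malicious.

malicious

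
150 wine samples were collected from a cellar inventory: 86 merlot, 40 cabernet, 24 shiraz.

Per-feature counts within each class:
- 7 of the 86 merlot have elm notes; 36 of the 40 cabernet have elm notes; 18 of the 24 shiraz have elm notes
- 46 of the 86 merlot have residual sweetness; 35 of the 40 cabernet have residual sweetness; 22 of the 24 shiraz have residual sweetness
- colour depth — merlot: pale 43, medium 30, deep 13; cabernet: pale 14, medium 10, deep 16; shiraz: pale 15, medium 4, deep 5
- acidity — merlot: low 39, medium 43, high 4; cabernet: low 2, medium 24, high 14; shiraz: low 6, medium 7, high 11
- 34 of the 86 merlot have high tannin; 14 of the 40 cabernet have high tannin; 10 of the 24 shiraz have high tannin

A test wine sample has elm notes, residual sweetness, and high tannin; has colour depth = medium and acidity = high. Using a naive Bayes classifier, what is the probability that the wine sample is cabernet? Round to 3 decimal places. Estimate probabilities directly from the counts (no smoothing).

merlot: (86/150) × (7/86) × (46/86) × (30/86) × (4/86) × (34/86) ≈ 0.000160115
cabernet: (40/150) × (36/40) × (35/40) × (10/40) × (14/40) × (14/40) = 0.00643125
shiraz: (24/150) × (18/24) × (22/24) × (4/24) × (11/24) × (10/24) ≈ 0.00350116
P(cabernet | x) = 0.00643125 / 0.010092525 ≈ 0.637

0.637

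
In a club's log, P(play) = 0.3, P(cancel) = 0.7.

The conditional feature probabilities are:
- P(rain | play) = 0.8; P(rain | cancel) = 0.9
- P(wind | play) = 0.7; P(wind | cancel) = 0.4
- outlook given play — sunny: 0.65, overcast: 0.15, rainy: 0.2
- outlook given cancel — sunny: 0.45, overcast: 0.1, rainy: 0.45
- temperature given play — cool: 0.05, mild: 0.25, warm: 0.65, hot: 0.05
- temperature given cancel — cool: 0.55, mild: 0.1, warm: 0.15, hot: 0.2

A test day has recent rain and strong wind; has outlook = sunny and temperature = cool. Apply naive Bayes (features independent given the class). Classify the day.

play: 0.3 × 0.8 × 0.7 × 0.65 × 0.05 = 0.00546
cancel: 0.7 × 0.9 × 0.4 × 0.45 × 0.55 = 0.06237
Highest score → cancel.

cancel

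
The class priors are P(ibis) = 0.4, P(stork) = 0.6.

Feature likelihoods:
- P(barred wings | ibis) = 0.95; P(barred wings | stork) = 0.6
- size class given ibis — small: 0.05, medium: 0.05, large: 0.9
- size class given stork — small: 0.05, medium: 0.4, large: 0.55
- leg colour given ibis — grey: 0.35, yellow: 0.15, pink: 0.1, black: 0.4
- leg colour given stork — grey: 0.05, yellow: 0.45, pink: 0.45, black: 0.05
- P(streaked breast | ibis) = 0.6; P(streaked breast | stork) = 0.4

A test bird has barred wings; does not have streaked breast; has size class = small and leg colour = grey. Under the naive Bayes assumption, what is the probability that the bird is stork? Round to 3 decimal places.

0.169

ibis: 0.4 × 0.95 × 0.05 × 0.35 × (1−0.6) = 0.00266
stork: 0.6 × 0.6 × 0.05 × 0.05 × (1−0.4) = 0.00054
P(stork | x) = 0.00054 / 0.0032 ≈ 0.169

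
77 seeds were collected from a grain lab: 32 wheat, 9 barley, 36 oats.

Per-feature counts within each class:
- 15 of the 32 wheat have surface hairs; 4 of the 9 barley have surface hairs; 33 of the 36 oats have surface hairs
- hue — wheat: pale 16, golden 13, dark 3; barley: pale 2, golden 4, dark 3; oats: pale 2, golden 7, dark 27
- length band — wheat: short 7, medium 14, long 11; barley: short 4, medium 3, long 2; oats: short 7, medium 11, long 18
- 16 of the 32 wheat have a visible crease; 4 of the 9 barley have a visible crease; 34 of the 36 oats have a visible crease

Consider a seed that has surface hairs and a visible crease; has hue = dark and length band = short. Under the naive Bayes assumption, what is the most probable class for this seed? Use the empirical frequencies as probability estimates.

oats

wheat: (32/77) × (15/32) × (3/32) × (7/32) × (16/32) ≈ 0.00199751
barley: (9/77) × (4/9) × (3/9) × (4/9) × (4/9) ≈ 0.00342045
oats: (36/77) × (33/36) × (27/36) × (7/36) × (34/36) ≈ 0.0590278
Highest score → oats.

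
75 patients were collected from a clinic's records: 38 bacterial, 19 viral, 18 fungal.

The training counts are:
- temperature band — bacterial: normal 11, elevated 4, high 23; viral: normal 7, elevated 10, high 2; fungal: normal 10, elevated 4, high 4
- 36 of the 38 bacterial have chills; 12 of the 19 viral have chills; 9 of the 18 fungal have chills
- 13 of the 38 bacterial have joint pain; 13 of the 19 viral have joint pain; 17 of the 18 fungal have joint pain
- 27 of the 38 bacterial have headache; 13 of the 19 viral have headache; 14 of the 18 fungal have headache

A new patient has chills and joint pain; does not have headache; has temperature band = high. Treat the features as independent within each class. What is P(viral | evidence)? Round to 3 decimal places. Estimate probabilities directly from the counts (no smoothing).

0.096

bacterial: (38/75) × (23/38) × (36/38) × (13/38) × (11/38) ≈ 0.028771
viral: (19/75) × (2/19) × (12/19) × (13/19) × (6/19) ≈ 0.00363901
fungal: (18/75) × (4/18) × (9/18) × (17/18) × (4/18) ≈ 0.00559671
P(viral | x) = 0.00363901 / 0.03800672 ≈ 0.096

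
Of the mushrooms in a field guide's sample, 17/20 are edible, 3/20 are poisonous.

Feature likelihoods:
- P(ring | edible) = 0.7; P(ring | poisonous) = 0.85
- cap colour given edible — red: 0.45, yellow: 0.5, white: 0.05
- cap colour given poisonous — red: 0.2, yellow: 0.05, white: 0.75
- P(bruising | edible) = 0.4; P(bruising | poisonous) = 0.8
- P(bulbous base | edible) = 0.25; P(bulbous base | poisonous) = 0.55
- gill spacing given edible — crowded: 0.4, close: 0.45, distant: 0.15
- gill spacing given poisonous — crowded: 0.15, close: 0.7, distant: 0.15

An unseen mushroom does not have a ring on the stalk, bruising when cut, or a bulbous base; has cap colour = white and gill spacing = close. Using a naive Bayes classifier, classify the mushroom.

edible: 0.85 × (1−0.7) × 0.05 × (1−0.4) × (1−0.25) × 0.45 = 0.002581875
poisonous: 0.15 × (1−0.85) × 0.75 × (1−0.8) × (1−0.55) × 0.7 = 0.001063125
Highest score → edible.

edible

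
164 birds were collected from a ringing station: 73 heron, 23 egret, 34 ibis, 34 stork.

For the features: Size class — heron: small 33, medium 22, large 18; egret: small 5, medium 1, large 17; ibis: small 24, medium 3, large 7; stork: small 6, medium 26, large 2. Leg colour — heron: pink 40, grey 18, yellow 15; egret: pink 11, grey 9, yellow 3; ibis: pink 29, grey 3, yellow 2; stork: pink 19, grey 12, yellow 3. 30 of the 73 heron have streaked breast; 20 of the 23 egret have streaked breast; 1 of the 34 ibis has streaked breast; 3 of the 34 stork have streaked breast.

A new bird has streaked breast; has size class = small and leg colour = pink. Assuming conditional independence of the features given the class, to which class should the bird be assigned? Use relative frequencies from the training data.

heron

heron: (73/164) × (33/73) × (40/73) × (30/73) ≈ 0.0453112
egret: (23/164) × (5/23) × (11/23) × (20/23) ≈ 0.0126792
ibis: (34/164) × (24/34) × (29/34) × (1/34) ≈ 0.0036712
stork: (34/164) × (6/34) × (19/34) × (3/34) ≈ 0.00180395
Highest score → heron.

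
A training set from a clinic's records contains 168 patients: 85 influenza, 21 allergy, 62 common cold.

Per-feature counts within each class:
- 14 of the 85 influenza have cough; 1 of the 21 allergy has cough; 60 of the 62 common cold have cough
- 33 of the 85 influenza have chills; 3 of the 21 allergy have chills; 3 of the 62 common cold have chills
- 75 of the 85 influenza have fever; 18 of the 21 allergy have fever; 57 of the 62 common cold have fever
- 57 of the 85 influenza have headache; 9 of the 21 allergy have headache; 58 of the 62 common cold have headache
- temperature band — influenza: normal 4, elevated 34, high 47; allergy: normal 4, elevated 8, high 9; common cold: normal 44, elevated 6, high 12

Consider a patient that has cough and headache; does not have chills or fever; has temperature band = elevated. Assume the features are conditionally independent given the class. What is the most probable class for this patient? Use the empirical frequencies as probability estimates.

common cold

influenza: (85/168) × (14/85) × (52/85) × (10/85) × (57/85) × (34/85) ≈ 0.00160879
allergy: (21/168) × (1/21) × (18/21) × (3/21) × (9/21) × (8/21) ≈ 0.000118998
common cold: (62/168) × (60/62) × (59/62) × (5/62) × (58/62) × (6/62) ≈ 0.00248128
Highest score → common cold.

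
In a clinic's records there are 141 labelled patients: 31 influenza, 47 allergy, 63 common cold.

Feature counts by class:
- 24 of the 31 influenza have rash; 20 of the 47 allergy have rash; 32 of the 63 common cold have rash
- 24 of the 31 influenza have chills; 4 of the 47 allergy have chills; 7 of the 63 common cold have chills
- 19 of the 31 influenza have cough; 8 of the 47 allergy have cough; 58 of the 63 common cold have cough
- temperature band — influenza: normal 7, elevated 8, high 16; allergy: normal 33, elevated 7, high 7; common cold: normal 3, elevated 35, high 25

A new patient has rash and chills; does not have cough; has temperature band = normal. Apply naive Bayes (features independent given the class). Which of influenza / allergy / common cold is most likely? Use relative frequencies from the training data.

influenza

influenza: (31/141) × (24/31) × (24/31) × (12/31) × (7/31) ≈ 0.0115185
allergy: (47/141) × (20/47) × (4/47) × (39/47) × (33/47) ≈ 0.00703325
common cold: (63/141) × (32/63) × (7/63) × (5/63) × (3/63) ≈ 0.0000953012
Highest score → influenza.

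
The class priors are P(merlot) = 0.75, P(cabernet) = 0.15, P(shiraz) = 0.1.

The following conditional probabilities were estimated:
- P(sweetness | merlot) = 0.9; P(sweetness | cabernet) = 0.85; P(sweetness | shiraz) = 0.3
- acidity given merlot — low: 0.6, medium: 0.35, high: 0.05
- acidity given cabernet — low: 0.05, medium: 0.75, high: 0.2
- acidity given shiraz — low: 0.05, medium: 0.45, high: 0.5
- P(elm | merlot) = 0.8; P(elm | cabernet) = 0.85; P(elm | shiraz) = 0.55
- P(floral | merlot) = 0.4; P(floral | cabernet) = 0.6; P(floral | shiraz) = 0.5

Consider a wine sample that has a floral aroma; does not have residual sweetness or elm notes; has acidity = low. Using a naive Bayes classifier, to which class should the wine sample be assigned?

merlot: 0.75 × (1−0.9) × 0.6 × (1−0.8) × 0.4 = 0.0036
cabernet: 0.15 × (1−0.85) × 0.05 × (1−0.85) × 0.6 = 0.00010125
shiraz: 0.1 × (1−0.3) × 0.05 × (1−0.55) × 0.5 = 0.0007875
Highest score → merlot.

merlot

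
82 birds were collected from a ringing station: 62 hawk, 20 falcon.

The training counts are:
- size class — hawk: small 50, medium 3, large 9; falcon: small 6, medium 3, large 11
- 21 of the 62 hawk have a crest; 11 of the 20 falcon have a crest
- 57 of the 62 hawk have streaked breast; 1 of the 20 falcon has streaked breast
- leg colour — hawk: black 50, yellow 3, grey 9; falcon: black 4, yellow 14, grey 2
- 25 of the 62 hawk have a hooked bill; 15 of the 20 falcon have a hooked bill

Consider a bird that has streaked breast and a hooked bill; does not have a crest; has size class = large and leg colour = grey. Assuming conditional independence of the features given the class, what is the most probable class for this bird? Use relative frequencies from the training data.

hawk: (62/82) × (9/62) × (41/62) × (57/62) × (9/62) × (25/62) ≈ 0.00390574
falcon: (20/82) × (11/20) × (9/20) × (1/20) × (2/20) × (15/20) ≈ 0.000226372
Highest score → hawk.

hawk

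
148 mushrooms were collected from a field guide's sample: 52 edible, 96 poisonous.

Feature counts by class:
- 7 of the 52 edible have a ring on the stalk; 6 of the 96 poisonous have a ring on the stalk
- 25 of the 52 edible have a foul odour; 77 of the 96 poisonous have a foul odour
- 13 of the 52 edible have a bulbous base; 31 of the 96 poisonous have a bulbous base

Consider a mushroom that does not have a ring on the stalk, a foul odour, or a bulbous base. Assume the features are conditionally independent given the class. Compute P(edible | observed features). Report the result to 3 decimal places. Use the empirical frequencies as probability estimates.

0.592

edible: (52/148) × (45/52) × (27/52) × (39/52) ≈ 0.118406
poisonous: (96/148) × (90/96) × (19/96) × (65/96) ≈ 0.0814902
P(edible | x) = 0.118406 / 0.1998962 ≈ 0.592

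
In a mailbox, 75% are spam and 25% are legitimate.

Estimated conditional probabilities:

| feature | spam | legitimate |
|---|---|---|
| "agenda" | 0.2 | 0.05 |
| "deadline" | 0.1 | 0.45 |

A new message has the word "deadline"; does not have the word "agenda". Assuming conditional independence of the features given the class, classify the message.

spam: 0.75 × (1−0.2) × 0.1 = 0.06
legitimate: 0.25 × (1−0.05) × 0.45 = 0.106875
Highest score → legitimate.

legitimate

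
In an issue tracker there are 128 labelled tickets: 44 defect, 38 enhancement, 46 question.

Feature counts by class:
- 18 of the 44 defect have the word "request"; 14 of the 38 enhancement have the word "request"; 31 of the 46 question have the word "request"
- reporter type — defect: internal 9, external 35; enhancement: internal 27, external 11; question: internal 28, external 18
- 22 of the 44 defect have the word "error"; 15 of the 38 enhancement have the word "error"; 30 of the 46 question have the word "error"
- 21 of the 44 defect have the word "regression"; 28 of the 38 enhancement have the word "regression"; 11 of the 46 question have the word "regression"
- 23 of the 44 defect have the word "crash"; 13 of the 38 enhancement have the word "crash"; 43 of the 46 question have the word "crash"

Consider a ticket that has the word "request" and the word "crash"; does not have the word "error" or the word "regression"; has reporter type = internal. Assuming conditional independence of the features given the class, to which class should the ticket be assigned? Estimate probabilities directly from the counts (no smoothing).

defect: (44/128) × (18/44) × (9/44) × (22/44) × (23/44) × (23/44) ≈ 0.00392982
enhancement: (38/128) × (14/38) × (27/38) × (23/38) × (10/38) × (13/38) ≈ 0.00423466
question: (46/128) × (31/46) × (28/46) × (16/46) × (35/46) × (43/46) ≈ 0.0364699
Highest score → question.

question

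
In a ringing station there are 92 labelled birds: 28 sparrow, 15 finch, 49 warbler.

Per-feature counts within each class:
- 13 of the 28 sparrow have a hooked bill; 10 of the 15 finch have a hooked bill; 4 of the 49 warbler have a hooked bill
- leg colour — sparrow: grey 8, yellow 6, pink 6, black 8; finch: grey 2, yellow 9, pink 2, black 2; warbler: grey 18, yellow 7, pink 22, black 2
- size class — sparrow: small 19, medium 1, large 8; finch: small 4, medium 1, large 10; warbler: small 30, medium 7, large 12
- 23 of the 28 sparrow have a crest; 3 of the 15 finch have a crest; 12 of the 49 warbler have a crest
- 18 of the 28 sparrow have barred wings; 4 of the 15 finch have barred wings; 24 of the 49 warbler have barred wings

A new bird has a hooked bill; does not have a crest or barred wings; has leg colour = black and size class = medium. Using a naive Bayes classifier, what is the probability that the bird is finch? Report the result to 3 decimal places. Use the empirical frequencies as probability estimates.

sparrow: (28/92) × (13/28) × (8/28) × (1/28) × (5/28) × (10/28) ≈ 0.0000919567
finch: (15/92) × (10/15) × (2/15) × (1/15) × (12/15) × (11/15) ≈ 0.000566828
warbler: (49/92) × (4/49) × (2/49) × (7/49) × (37/49) × (25/49) ≈ 0.0000976692
P(finch | x) = 0.000566828 / 0.0007564539 ≈ 0.749

0.749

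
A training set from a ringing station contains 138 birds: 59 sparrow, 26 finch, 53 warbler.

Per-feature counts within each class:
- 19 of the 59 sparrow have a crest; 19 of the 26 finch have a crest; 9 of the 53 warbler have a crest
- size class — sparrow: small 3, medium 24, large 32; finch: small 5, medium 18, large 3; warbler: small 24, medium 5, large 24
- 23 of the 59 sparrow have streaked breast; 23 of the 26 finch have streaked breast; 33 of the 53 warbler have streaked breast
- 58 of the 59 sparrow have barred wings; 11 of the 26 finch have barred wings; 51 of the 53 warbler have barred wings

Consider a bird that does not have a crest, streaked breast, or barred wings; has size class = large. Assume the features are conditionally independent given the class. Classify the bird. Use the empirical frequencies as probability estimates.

sparrow: (59/138) × (40/59) × (32/59) × (36/59) × (1/59) ≈ 0.00162584
finch: (26/138) × (7/26) × (3/26) × (3/26) × (15/26) ≈ 0.000389612
warbler: (53/138) × (44/53) × (24/53) × (20/53) × (2/53) ≈ 0.00205597
Highest score → warbler.

warbler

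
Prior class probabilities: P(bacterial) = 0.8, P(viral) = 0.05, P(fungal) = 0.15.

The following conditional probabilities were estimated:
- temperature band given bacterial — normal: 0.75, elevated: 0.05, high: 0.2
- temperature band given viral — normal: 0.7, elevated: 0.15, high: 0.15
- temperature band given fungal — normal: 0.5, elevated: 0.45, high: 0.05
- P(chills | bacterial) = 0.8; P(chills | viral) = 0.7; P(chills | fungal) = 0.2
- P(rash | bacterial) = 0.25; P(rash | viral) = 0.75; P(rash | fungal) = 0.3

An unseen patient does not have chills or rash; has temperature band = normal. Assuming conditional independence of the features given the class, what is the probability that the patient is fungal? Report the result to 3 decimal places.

0.312

bacterial: 0.8 × 0.75 × (1−0.8) × (1−0.25) = 0.09
viral: 0.05 × 0.7 × (1−0.7) × (1−0.75) = 0.002625
fungal: 0.15 × 0.5 × (1−0.2) × (1−0.3) = 0.042
P(fungal | x) = 0.042 / 0.134625 ≈ 0.312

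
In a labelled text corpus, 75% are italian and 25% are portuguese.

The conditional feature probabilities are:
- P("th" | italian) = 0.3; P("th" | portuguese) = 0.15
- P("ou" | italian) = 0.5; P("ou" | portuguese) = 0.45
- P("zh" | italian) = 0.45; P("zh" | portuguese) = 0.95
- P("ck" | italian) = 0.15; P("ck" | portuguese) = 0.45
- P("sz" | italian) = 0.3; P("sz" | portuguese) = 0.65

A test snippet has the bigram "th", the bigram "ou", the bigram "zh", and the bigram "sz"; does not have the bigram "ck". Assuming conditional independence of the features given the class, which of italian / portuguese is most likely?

italian

italian: 0.75 × 0.3 × 0.5 × 0.45 × (1−0.15) × 0.3 = 0.012909375
portuguese: 0.25 × 0.15 × 0.45 × 0.95 × (1−0.45) × 0.65 = 0.005731171875
Highest score → italian.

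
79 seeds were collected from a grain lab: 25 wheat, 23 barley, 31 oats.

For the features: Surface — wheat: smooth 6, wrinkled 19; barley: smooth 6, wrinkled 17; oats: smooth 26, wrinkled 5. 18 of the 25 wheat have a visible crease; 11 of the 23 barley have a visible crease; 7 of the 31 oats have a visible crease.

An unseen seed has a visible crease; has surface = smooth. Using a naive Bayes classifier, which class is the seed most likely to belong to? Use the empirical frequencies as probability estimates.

wheat: (25/79) × (6/25) × (18/25) ≈ 0.0546835
barley: (23/79) × (6/23) × (11/23) ≈ 0.0363236
oats: (31/79) × (26/31) × (7/31) ≈ 0.074316
Highest score → oats.

oats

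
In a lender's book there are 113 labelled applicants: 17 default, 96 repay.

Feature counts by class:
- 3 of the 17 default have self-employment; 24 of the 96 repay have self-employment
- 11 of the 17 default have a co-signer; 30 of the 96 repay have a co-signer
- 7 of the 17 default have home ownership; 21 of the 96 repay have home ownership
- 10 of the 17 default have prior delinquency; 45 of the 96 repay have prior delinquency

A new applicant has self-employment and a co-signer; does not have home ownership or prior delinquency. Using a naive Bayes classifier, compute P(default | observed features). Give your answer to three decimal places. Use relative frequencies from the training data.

default: (17/113) × (3/17) × (11/17) × (10/17) × (7/17) ≈ 0.0041609
repay: (96/113) × (24/96) × (30/96) × (75/96) × (51/96) ≈ 0.0275468
P(default | x) = 0.0041609 / 0.0317077 ≈ 0.131

0.131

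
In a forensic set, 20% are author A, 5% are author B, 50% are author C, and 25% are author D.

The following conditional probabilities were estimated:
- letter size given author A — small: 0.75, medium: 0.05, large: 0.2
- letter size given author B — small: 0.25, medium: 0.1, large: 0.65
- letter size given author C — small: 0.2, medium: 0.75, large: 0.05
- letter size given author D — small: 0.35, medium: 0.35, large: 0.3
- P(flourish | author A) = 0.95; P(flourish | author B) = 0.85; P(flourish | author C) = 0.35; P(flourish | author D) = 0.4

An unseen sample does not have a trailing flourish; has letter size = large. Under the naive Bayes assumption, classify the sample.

author D

author A: 0.2 × 0.2 × (1−0.95) = 0.002
author B: 0.05 × 0.65 × (1−0.85) = 0.004875
author C: 0.5 × 0.05 × (1−0.35) = 0.01625
author D: 0.25 × 0.3 × (1−0.4) = 0.045
Highest score → author D.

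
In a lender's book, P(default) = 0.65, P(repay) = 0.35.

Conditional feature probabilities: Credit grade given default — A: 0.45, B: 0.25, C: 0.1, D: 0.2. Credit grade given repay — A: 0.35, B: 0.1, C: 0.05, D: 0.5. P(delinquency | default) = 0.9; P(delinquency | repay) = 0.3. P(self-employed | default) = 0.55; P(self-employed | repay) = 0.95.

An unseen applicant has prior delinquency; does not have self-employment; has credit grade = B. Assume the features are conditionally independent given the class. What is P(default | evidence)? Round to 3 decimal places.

default: 0.65 × 0.25 × 0.9 × (1−0.55) = 0.0658125
repay: 0.35 × 0.1 × 0.3 × (1−0.95) = 0.000525
P(default | x) = 0.0658125 / 0.0663375 ≈ 0.992

0.992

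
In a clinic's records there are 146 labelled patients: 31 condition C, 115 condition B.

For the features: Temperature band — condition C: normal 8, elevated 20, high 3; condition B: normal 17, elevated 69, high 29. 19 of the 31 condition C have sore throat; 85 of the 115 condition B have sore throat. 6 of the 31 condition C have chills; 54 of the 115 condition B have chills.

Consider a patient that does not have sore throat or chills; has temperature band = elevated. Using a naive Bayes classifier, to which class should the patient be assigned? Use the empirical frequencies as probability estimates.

condition C: (31/146) × (20/31) × (12/31) × (25/31) ≈ 0.0427637
condition B: (115/146) × (69/115) × (30/115) × (61/115) ≈ 0.0653961
Highest score → condition B.

condition B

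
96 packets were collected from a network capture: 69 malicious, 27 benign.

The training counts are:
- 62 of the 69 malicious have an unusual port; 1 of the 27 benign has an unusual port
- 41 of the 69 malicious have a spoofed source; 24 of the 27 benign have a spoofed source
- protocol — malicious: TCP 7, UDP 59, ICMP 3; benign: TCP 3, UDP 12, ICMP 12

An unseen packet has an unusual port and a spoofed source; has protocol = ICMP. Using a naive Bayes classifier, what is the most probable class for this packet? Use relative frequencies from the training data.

malicious: (69/96) × (62/69) × (41/69) × (3/69) ≈ 0.016685
benign: (27/96) × (1/27) × (24/27) × (12/27) ≈ 0.00411523
Highest score → malicious.

malicious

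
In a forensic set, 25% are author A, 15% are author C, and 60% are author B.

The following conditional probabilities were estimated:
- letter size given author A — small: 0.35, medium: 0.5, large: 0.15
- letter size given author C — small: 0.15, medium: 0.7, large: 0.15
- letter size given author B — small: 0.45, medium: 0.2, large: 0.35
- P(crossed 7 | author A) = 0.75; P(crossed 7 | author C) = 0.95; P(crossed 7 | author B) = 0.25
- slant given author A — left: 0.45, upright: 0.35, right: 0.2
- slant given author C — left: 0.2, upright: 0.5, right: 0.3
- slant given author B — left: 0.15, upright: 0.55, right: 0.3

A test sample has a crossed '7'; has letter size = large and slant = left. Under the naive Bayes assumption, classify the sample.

author A

author A: 0.25 × 0.15 × 0.75 × 0.45 = 0.01265625
author C: 0.15 × 0.15 × 0.95 × 0.2 = 0.004275
author B: 0.6 × 0.35 × 0.25 × 0.15 = 0.007875
Highest score → author A.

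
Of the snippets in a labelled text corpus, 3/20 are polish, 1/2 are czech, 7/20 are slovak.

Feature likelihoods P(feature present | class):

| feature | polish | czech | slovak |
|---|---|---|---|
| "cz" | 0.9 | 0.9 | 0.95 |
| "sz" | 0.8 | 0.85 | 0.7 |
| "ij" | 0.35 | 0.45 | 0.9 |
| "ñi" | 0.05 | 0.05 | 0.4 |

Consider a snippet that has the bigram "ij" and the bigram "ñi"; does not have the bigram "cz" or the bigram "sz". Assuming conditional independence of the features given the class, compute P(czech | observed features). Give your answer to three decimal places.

0.080

polish: 0.15 × (1−0.9) × (1−0.8) × 0.35 × 0.05 = 0.0000525
czech: 0.5 × (1−0.9) × (1−0.85) × 0.45 × 0.05 = 0.00016875
slovak: 0.35 × (1−0.95) × (1−0.7) × 0.9 × 0.4 = 0.00189
P(czech | x) = 0.00016875 / 0.00211125 ≈ 0.080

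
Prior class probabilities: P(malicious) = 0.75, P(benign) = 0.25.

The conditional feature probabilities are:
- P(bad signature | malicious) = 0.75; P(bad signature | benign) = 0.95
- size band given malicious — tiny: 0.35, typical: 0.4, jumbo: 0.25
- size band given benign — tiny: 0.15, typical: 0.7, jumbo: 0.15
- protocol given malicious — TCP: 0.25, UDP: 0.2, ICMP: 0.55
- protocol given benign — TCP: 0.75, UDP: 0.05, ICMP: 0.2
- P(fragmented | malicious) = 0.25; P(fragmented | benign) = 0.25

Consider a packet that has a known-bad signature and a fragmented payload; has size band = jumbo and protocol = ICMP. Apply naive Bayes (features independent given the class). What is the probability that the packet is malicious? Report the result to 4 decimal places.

0.9156

malicious: 0.75 × 0.75 × 0.25 × 0.55 × 0.25 = 0.0193359375
benign: 0.25 × 0.95 × 0.15 × 0.2 × 0.25 = 0.00178125
P(malicious | x) = 0.0193359375 / 0.0211171875 ≈ 0.9156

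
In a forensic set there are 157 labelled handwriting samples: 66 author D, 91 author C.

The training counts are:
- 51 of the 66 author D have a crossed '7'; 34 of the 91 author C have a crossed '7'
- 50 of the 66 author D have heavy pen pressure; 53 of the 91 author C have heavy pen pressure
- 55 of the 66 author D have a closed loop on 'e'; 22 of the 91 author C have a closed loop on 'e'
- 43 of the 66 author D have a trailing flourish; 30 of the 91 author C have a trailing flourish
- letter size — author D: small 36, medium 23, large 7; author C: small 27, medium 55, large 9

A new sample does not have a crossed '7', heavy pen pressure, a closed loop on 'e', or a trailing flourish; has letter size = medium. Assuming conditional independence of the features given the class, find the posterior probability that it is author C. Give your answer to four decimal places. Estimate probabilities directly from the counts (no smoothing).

0.9900

author D: (66/157) × (15/66) × (16/66) × (11/66) × (23/66) × (23/66) ≈ 0.000468796
author C: (91/157) × (57/91) × (38/91) × (69/91) × (61/91) × (55/91) ≈ 0.0465731
P(author C | x) = 0.0465731 / 0.047041896 ≈ 0.9900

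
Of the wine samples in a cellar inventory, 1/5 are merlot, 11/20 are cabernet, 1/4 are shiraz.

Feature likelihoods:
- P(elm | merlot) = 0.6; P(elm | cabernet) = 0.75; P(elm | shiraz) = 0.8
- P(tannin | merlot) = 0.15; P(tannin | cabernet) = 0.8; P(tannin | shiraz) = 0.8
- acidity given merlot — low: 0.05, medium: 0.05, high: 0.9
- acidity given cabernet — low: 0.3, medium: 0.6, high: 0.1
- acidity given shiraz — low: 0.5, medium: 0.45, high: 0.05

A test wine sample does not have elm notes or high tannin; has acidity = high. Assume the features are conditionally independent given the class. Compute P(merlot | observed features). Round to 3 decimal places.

0.950

merlot: 0.2 × (1−0.6) × (1−0.15) × 0.9 = 0.0612
cabernet: 0.55 × (1−0.75) × (1−0.8) × 0.1 = 0.00275
shiraz: 0.25 × (1−0.8) × (1−0.8) × 0.05 = 0.0005
P(merlot | x) = 0.0612 / 0.06445 ≈ 0.950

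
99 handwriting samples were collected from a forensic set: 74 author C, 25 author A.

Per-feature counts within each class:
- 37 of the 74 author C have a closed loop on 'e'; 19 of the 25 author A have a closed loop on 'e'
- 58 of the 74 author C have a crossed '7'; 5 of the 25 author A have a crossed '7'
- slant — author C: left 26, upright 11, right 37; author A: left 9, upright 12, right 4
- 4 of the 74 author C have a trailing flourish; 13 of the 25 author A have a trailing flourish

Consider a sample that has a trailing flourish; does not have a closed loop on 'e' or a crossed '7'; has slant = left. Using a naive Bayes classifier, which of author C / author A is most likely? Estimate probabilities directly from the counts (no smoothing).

author A

author C: (74/99) × (37/74) × (16/74) × (26/74) × (4/74) ≈ 0.0015347
author A: (25/99) × (6/25) × (20/25) × (9/25) × (13/25) ≈ 0.00907636
Highest score → author A.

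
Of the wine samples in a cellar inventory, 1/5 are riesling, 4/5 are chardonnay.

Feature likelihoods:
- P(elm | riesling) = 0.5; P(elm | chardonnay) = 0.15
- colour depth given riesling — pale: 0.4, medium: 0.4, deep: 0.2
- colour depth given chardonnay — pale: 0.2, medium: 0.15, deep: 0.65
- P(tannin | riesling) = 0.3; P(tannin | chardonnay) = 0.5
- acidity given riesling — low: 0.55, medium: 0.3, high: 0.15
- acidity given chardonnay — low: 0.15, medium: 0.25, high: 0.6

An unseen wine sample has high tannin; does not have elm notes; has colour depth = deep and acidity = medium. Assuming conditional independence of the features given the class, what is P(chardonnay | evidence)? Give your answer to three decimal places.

0.968

riesling: 0.2 × (1−0.5) × 0.2 × 0.3 × 0.3 = 0.0018
chardonnay: 0.8 × (1−0.15) × 0.65 × 0.5 × 0.25 = 0.05525
P(chardonnay | x) = 0.05525 / 0.05705 ≈ 0.968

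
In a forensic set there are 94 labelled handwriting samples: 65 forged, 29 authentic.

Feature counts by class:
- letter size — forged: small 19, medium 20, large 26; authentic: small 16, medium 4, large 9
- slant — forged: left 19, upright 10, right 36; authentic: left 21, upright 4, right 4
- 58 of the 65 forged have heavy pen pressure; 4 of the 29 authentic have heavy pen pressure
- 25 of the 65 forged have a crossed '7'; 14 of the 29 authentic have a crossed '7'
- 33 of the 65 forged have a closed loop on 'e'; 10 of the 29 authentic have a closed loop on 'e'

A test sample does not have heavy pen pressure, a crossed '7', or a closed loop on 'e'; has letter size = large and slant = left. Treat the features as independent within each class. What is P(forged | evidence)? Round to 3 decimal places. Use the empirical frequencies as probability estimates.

forged: (65/94) × (26/65) × (19/65) × (7/65) × (40/65) × (32/65) ≈ 0.00263787
authentic: (29/94) × (9/29) × (21/29) × (25/29) × (15/29) × (19/29) ≈ 0.0202547
P(forged | x) = 0.00263787 / 0.02289257 ≈ 0.115

0.115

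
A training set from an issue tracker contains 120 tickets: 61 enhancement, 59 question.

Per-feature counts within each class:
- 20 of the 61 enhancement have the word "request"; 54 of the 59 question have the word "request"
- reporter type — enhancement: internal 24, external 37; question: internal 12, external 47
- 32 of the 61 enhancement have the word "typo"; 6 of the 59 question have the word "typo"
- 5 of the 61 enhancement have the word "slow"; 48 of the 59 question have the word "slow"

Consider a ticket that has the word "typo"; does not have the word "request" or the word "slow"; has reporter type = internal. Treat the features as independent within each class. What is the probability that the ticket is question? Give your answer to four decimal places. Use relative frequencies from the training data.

0.0025

enhancement: (61/120) × (41/61) × (24/61) × (32/61) × (56/61) ≈ 0.0647385
question: (59/120) × (5/59) × (12/59) × (6/59) × (11/59) ≈ 0.000160679
P(question | x) = 0.000160679 / 0.064899179 ≈ 0.0025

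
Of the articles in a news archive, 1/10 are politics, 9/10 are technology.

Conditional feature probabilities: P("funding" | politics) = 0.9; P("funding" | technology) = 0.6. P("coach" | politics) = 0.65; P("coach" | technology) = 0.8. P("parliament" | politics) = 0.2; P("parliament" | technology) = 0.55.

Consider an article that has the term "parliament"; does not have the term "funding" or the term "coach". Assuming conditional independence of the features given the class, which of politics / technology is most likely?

technology

politics: 0.1 × (1−0.9) × (1−0.65) × 0.2 = 0.0007
technology: 0.9 × (1−0.6) × (1−0.8) × 0.55 = 0.0396
Highest score → technology.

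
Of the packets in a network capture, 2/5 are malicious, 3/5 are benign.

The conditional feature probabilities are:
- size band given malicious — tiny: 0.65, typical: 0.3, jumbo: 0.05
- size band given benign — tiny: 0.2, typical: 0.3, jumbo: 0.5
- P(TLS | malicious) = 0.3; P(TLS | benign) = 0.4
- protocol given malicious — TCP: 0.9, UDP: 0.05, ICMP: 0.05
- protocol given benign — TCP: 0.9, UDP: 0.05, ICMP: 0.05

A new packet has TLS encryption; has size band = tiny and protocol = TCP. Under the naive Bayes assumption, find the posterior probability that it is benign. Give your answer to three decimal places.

malicious: 0.4 × 0.65 × 0.3 × 0.9 = 0.0702
benign: 0.6 × 0.2 × 0.4 × 0.9 = 0.0432
P(benign | x) = 0.0432 / 0.1134 ≈ 0.381

0.381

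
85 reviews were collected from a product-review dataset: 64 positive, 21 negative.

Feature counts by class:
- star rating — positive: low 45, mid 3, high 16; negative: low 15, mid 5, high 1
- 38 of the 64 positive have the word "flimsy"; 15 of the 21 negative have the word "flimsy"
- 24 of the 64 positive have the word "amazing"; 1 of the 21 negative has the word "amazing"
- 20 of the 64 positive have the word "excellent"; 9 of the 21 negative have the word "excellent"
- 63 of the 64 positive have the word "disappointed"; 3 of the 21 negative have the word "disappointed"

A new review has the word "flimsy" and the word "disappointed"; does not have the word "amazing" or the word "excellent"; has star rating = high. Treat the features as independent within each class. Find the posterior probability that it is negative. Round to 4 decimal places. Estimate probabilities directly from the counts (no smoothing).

positive: (64/85) × (16/64) × (38/64) × (40/64) × (44/64) × (63/64) ≈ 0.0472735
negative: (21/85) × (1/21) × (15/21) × (20/21) × (12/21) × (3/21) ≈ 0.000653323
P(negative | x) = 0.000653323 / 0.047926823 ≈ 0.0136

0.0136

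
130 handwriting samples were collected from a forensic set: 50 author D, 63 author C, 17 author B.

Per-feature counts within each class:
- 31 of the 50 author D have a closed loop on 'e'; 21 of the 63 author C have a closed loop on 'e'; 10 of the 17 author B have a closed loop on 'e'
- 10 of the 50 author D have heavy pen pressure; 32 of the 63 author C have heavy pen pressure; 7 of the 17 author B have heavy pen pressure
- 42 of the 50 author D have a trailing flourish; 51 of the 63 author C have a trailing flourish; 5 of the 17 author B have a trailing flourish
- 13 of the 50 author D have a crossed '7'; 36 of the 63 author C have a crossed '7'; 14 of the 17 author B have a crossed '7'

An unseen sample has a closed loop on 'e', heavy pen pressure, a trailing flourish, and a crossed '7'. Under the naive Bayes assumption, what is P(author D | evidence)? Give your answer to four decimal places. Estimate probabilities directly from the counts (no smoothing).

0.1859

author D: (50/130) × (31/50) × (10/50) × (42/50) × (13/50) = 0.010416
author C: (63/130) × (21/63) × (32/63) × (51/63) × (36/63) ≈ 0.0379557
author B: (17/130) × (10/17) × (7/17) × (5/17) × (14/17) ≈ 0.00767195
P(author D | x) = 0.010416 / 0.05604365 ≈ 0.1859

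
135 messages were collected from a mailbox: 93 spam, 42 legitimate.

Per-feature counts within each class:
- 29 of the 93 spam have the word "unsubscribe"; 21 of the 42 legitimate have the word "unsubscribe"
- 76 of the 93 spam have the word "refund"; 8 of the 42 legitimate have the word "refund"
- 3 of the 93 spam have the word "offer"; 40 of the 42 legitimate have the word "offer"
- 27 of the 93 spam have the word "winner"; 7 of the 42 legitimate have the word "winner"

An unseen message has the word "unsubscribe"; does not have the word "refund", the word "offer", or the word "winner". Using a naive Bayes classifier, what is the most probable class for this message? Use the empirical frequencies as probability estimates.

spam

spam: (93/135) × (29/93) × (17/93) × (90/93) × (66/93) ≈ 0.0269681
legitimate: (42/135) × (21/42) × (34/42) × (2/42) × (35/42) ≈ 0.00499706
Highest score → spam.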